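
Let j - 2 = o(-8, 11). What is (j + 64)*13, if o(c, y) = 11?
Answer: 1001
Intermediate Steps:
j = 13 (j = 2 + 11 = 13)
(j + 64)*13 = (13 + 64)*13 = 77*13 = 1001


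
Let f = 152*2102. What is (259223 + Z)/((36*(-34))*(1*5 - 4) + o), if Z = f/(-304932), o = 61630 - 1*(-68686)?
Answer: 19761267083/9841070436 ≈ 2.0080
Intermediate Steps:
o = 130316 (o = 61630 + 68686 = 130316)
f = 319504
Z = -79876/76233 (Z = 319504/(-304932) = 319504*(-1/304932) = -79876/76233 ≈ -1.0478)
(259223 + Z)/((36*(-34))*(1*5 - 4) + o) = (259223 - 79876/76233)/((36*(-34))*(1*5 - 4) + 130316) = 19761267083/(76233*(-1224*(5 - 4) + 130316)) = 19761267083/(76233*(-1224*1 + 130316)) = 19761267083/(76233*(-1224 + 130316)) = (19761267083/76233)/129092 = (19761267083/76233)*(1/129092) = 19761267083/9841070436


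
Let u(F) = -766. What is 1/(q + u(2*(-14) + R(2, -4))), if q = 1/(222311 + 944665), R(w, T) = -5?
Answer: -1166976/893903615 ≈ -0.0013055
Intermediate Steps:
q = 1/1166976 ≈ 8.5692e-7
1/(q + u(2*(-14) + R(2, -4))) = 1/(1/1166976 - 766) = 1/(-893903615/1166976) = -1166976/893903615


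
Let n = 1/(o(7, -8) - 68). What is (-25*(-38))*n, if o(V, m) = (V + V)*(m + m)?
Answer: -475/146 ≈ -3.2534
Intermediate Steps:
o(V, m) = 4*V*m (o(V, m) = (2*V)*(2*m) = 4*V*m)
n = -1/292 (n = 1/(4*7*(-8) - 68) = 1/(-224 - 68) = 1/(-292) = -1/292 ≈ -0.0034247)
(-25*(-38))*n = -25*(-38)*(-1/292) = 950*(-1/292) = -475/146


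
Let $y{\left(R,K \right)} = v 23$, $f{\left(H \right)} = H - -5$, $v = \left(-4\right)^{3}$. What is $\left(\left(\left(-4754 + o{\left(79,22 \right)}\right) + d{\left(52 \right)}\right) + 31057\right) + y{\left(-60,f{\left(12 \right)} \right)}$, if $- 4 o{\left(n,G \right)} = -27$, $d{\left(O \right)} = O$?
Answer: $\frac{99559}{4} \approx 24890.0$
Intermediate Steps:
$o{\left(n,G \right)} = \frac{27}{4}$ ($o{\left(n,G \right)} = \left(- \frac{1}{4}\right) \left(-27\right) = \frac{27}{4}$)
$v = -64$
$f{\left(H \right)} = 5 + H$ ($f{\left(H \right)} = H + 5 = 5 + H$)
$y{\left(R,K \right)} = -1472$ ($y{\left(R,K \right)} = \left(-64\right) 23 = -1472$)
$\left(\left(\left(-4754 + o{\left(79,22 \right)}\right) + d{\left(52 \right)}\right) + 31057\right) + y{\left(-60,f{\left(12 \right)} \right)} = \left(\left(\left(-4754 + \frac{27}{4}\right) + 52\right) + 31057\right) - 1472 = \left(\left(- \frac{18989}{4} + 52\right) + 31057\right) - 1472 = \left(- \frac{18781}{4} + 31057\right) - 1472 = \frac{105447}{4} - 1472 = \frac{99559}{4}$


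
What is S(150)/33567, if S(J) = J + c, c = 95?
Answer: 245/33567 ≈ 0.0072988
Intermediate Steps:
S(J) = 95 + J (S(J) = J + 95 = 95 + J)
S(150)/33567 = (95 + 150)/33567 = 245*(1/33567) = 245/33567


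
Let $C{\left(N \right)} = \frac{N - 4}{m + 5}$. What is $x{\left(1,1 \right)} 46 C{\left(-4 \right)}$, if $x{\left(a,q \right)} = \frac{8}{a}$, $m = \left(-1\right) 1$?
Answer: $-736$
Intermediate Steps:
$m = -1$
$C{\left(N \right)} = -1 + \frac{N}{4}$ ($C{\left(N \right)} = \frac{N - 4}{-1 + 5} = \frac{-4 + N}{4} = \left(-4 + N\right) \frac{1}{4} = -1 + \frac{N}{4}$)
$x{\left(1,1 \right)} 46 C{\left(-4 \right)} = \frac{8}{1} \cdot 46 \left(-1 + \frac{1}{4} \left(-4\right)\right) = 8 \cdot 1 \cdot 46 \left(-1 - 1\right) = 8 \cdot 46 \left(-2\right) = 368 \left(-2\right) = -736$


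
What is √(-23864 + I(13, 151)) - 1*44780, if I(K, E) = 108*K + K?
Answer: -44780 + I*√22447 ≈ -44780.0 + 149.82*I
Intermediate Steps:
I(K, E) = 109*K
√(-23864 + I(13, 151)) - 1*44780 = √(-23864 + 109*13) - 1*44780 = √(-23864 + 1417) - 44780 = √(-22447) - 44780 = I*√22447 - 44780 = -44780 + I*√22447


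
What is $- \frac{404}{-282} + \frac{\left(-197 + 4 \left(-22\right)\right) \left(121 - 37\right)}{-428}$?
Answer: $\frac{865499}{15087} \approx 57.367$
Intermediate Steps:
$- \frac{404}{-282} + \frac{\left(-197 + 4 \left(-22\right)\right) \left(121 - 37\right)}{-428} = \left(-404\right) \left(- \frac{1}{282}\right) + \left(-197 - 88\right) 84 \left(- \frac{1}{428}\right) = \frac{202}{141} + \left(-285\right) 84 \left(- \frac{1}{428}\right) = \frac{202}{141} - - \frac{5985}{107} = \frac{202}{141} + \frac{5985}{107} = \frac{865499}{15087}$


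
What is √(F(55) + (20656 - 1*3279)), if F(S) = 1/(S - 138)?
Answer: √119710070/83 ≈ 131.82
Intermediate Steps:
F(S) = 1/(-138 + S)
√(F(55) + (20656 - 1*3279)) = √(1/(-138 + 55) + (20656 - 1*3279)) = √(1/(-83) + (20656 - 3279)) = √(-1/83 + 17377) = √(1442290/83) = √119710070/83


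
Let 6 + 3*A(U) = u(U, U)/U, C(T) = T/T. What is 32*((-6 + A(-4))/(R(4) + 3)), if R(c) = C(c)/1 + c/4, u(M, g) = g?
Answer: -736/15 ≈ -49.067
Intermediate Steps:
C(T) = 1
R(c) = 1 + c/4 (R(c) = 1/1 + c/4 = 1*1 + c*(¼) = 1 + c/4)
A(U) = -5/3 (A(U) = -2 + (U/U)/3 = -2 + (⅓)*1 = -2 + ⅓ = -5/3)
32*((-6 + A(-4))/(R(4) + 3)) = 32*((-6 - 5/3)/((1 + (¼)*4) + 3)) = 32*(-23/(3*((1 + 1) + 3))) = 32*(-23/(3*(2 + 3))) = 32*(-23/3/5) = 32*(-23/3*⅕) = 32*(-23/15) = -736/15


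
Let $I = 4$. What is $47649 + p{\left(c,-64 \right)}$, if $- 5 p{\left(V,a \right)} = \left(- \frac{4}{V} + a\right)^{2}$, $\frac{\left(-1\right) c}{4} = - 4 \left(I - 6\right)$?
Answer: $\frac{14986559}{320} \approx 46833.0$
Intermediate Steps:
$c = -32$ ($c = - 4 \left(- 4 \left(4 - 6\right)\right) = - 4 \left(\left(-4\right) \left(-2\right)\right) = \left(-4\right) 8 = -32$)
$p{\left(V,a \right)} = - \frac{\left(a - \frac{4}{V}\right)^{2}}{5}$ ($p{\left(V,a \right)} = - \frac{\left(- \frac{4}{V} + a\right)^{2}}{5} = - \frac{\left(a - \frac{4}{V}\right)^{2}}{5}$)
$47649 + p{\left(c,-64 \right)} = 47649 - \frac{\left(-4 - -2048\right)^{2}}{5 \cdot 1024} = 47649 - \frac{\left(-4 + 2048\right)^{2}}{5120} = 47649 - \frac{2044^{2}}{5120} = 47649 - \frac{1}{5120} \cdot 4177936 = 47649 - \frac{261121}{320} = \frac{14986559}{320}$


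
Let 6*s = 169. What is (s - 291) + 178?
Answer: -509/6 ≈ -84.833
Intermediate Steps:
s = 169/6 (s = (1/6)*169 = 169/6 ≈ 28.167)
(s - 291) + 178 = (169/6 - 291) + 178 = -1577/6 + 178 = -509/6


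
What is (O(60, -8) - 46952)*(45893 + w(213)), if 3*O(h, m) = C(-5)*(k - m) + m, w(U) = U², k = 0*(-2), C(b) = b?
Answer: -4286393616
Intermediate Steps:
k = 0
O(h, m) = 2*m (O(h, m) = (-5*(0 - m) + m)/3 = (-(-5)*m + m)/3 = (5*m + m)/3 = (6*m)/3 = 2*m)
(O(60, -8) - 46952)*(45893 + w(213)) = (2*(-8) - 46952)*(45893 + 213²) = (-16 - 46952)*(45893 + 45369) = -46968*91262 = -4286393616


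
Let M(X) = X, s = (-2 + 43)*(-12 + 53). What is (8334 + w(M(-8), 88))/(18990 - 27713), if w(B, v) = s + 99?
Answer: -778/671 ≈ -1.1595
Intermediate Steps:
s = 1681 (s = 41*41 = 1681)
w(B, v) = 1780 (w(B, v) = 1681 + 99 = 1780)
(8334 + w(M(-8), 88))/(18990 - 27713) = (8334 + 1780)/(18990 - 27713) = 10114/(-8723) = 10114*(-1/8723) = -778/671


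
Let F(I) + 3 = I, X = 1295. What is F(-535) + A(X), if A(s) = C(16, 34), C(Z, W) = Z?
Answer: -522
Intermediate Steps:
A(s) = 16
F(I) = -3 + I
F(-535) + A(X) = (-3 - 535) + 16 = -538 + 16 = -522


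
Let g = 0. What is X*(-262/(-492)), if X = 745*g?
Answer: 0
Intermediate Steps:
X = 0 (X = 745*0 = 0)
X*(-262/(-492)) = 0*(-262/(-492)) = 0*(-262*(-1/492)) = 0*(131/246) = 0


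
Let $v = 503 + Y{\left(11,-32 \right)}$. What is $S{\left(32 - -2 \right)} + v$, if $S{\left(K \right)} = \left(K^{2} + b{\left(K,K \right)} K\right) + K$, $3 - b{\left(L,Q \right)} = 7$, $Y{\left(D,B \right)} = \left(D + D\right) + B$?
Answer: $1547$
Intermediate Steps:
$Y{\left(D,B \right)} = B + 2 D$ ($Y{\left(D,B \right)} = 2 D + B = B + 2 D$)
$b{\left(L,Q \right)} = -4$ ($b{\left(L,Q \right)} = 3 - 7 = -4$)
$S{\left(K \right)} = K^{2} - 3 K$ ($S{\left(K \right)} = \left(K^{2} - 4 K\right) + K = K^{2} - 3 K$)
$v = 493$ ($v = 503 + \left(-32 + 2 \cdot 11\right) = 503 + \left(-32 + 22\right) = 503 - 10 = 493$)
$S{\left(32 - -2 \right)} + v = \left(32 - -2\right) \left(-3 + \left(32 - -2\right)\right) + 493 = \left(32 + 2\right) \left(-3 + \left(32 + 2\right)\right) + 493 = 34 \left(-3 + 34\right) + 493 = 34 \cdot 31 + 493 = 1054 + 493 = 1547$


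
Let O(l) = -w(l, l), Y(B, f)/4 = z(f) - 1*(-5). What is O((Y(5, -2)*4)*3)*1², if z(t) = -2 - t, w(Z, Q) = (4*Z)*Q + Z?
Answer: -230640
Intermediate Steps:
w(Z, Q) = Z + 4*Q*Z (w(Z, Q) = 4*Q*Z + Z = Z + 4*Q*Z)
Y(B, f) = 12 - 4*f (Y(B, f) = 4*((-2 - f) - 1*(-5)) = 4*((-2 - f) + 5) = 4*(3 - f) = 12 - 4*f)
O(l) = -l*(1 + 4*l)
O((Y(5, -2)*4)*3)*1² = -((12 - 4*(-2))*4)*3*(1 + 4*(((12 - 4*(-2))*4)*3))*1² = -((12 + 8)*4)*3*(1 + 4*(((12 + 8)*4)*3))*1 = -(20*4)*3*(1 + 4*((20*4)*3))*1 = -80*3*(1 + 4*(80*3))*1 = -1*240*(1 + 4*240)*1 = -1*240*(1 + 960)*1 = -1*240*961*1 = -230640*1 = -230640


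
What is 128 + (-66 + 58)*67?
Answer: -408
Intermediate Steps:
128 + (-66 + 58)*67 = 128 - 8*67 = 128 - 536 = -408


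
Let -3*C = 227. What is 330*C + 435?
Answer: -24535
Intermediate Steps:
C = -227/3 (C = -⅓*227 = -227/3 ≈ -75.667)
330*C + 435 = 330*(-227/3) + 435 = -24970 + 435 = -24535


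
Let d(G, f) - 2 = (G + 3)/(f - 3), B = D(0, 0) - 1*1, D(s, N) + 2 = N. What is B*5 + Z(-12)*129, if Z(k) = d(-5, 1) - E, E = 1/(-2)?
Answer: 873/2 ≈ 436.50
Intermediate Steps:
D(s, N) = -2 + N
B = -3 (B = (-2 + 0) - 1*1 = -2 - 1 = -3)
d(G, f) = 2 + (3 + G)/(-3 + f) (d(G, f) = 2 + (G + 3)/(f - 3) = 2 + (3 + G)/(-3 + f))
E = -½ ≈ -0.50000
Z(k) = 7/2 (Z(k) = (-3 - 5 + 2*1)/(-3 + 1) - 1*(-½) = (-3 - 5 + 2)/(-2) + ½ = -½*(-6) + ½ = 3 + ½ = 7/2)
B*5 + Z(-12)*129 = -3*5 + (7/2)*129 = -15 + 903/2 = 873/2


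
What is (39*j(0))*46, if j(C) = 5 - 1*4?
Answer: 1794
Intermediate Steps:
j(C) = 1 (j(C) = 5 - 4 = 1)
(39*j(0))*46 = (39*1)*46 = 39*46 = 1794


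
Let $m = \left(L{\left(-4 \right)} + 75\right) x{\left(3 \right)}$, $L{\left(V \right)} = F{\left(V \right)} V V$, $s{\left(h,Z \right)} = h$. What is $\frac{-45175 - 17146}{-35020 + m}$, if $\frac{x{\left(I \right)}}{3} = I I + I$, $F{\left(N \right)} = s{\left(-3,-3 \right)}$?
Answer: $\frac{8903}{4864} \approx 1.8304$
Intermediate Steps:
$F{\left(N \right)} = -3$
$x{\left(I \right)} = 3 I + 3 I^{2}$ ($x{\left(I \right)} = 3 \left(I I + I\right) = 3 \left(I^{2} + I\right) = 3 \left(I + I^{2}\right) = 3 I + 3 I^{2}$)
$L{\left(V \right)} = - 3 V^{2}$ ($L{\left(V \right)} = - 3 V V = - 3 V^{2}$)
$m = 972$ ($m = \left(- 3 \left(-4\right)^{2} + 75\right) 3 \cdot 3 \left(1 + 3\right) = \left(\left(-3\right) 16 + 75\right) 3 \cdot 3 \cdot 4 = \left(-48 + 75\right) 36 = 27 \cdot 36 = 972$)
$\frac{-45175 - 17146}{-35020 + m} = \frac{-45175 - 17146}{-35020 + 972} = - \frac{62321}{-34048} = \left(-62321\right) \left(- \frac{1}{34048}\right) = \frac{8903}{4864}$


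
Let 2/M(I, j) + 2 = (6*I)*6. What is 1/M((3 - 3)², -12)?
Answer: -1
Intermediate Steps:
M(I, j) = 2/(-2 + 36*I) (M(I, j) = 2/(-2 + (6*I)*6) = 2/(-2 + 36*I))
1/M((3 - 3)², -12) = 1/(1/(-1 + 18*(3 - 3)²)) = 1/(1/(-1 + 18*0²)) = 1/(1/(-1 + 18*0)) = 1/(1/(-1 + 0)) = 1/(1/(-1)) = 1/(-1) = -1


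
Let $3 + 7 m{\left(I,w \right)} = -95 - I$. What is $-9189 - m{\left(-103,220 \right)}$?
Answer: $- \frac{64328}{7} \approx -9189.7$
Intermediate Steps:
$m{\left(I,w \right)} = -14 - \frac{I}{7}$ ($m{\left(I,w \right)} = - \frac{3}{7} + \frac{-95 - I}{7} = - \frac{3}{7} - \left(\frac{95}{7} + \frac{I}{7}\right) = -14 - \frac{I}{7}$)
$-9189 - m{\left(-103,220 \right)} = -9189 - \left(-14 - - \frac{103}{7}\right) = -9189 - \left(-14 + \frac{103}{7}\right) = -9189 - \frac{5}{7} = - \frac{64328}{7}$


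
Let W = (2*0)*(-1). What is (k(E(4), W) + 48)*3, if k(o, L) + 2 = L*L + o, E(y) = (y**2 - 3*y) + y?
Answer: 162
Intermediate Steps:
E(y) = y**2 - 2*y
W = 0 (W = 0*(-1) = 0)
k(o, L) = -2 + o + L**2 (k(o, L) = -2 + (L*L + o) = -2 + (L**2 + o) = -2 + (o + L**2) = -2 + o + L**2)
(k(E(4), W) + 48)*3 = ((-2 + 4*(-2 + 4) + 0**2) + 48)*3 = ((-2 + 4*2 + 0) + 48)*3 = ((-2 + 8 + 0) + 48)*3 = (6 + 48)*3 = 54*3 = 162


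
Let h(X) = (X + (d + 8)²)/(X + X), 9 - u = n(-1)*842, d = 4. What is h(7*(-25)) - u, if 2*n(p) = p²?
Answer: 144231/350 ≈ 412.09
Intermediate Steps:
n(p) = p²/2
u = -412 (u = 9 - (½)*(-1)²*842 = 9 - (½)*1*842 = 9 - 842/2 = 9 - 1*421 = 9 - 421 = -412)
h(X) = (144 + X)/(2*X) (h(X) = (X + (4 + 8)²)/(X + X) = (X + 12²)/((2*X)) = (X + 144)*(1/(2*X)) = (144 + X)*(1/(2*X)) = (144 + X)/(2*X))
h(7*(-25)) - u = (144 + 7*(-25))/(2*((7*(-25)))) - 1*(-412) = (½)*(144 - 175)/(-175) + 412 = (½)*(-1/175)*(-31) + 412 = 31/350 + 412 = 144231/350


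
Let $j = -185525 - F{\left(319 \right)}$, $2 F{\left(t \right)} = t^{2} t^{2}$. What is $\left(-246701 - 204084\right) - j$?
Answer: $\frac{10354770601}{2} \approx 5.1774 \cdot 10^{9}$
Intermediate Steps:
$F{\left(t \right)} = \frac{t^{4}}{2}$ ($F{\left(t \right)} = \frac{t^{2} t^{2}}{2} = \frac{t^{4}}{2}$)
$j = - \frac{10355672171}{2}$ ($j = -185525 - \frac{319^{4}}{2} = -185525 - \frac{1}{2} \cdot 10355301121 = -185525 - \frac{10355301121}{2} = - \frac{10355672171}{2} \approx -5.1778 \cdot 10^{9}$)
$\left(-246701 - 204084\right) - j = \left(-246701 - 204084\right) - - \frac{10355672171}{2} = -450785 + \frac{10355672171}{2} = \frac{10354770601}{2}$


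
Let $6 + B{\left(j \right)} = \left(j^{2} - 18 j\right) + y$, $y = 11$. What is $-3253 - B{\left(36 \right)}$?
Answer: $-3906$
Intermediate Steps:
$B{\left(j \right)} = 5 + j^{2} - 18 j$ ($B{\left(j \right)} = -6 + \left(\left(j^{2} - 18 j\right) + 11\right) = -6 + \left(11 + j^{2} - 18 j\right) = 5 + j^{2} - 18 j$)
$-3253 - B{\left(36 \right)} = -3253 - \left(5 + 36^{2} - 648\right) = -3253 - \left(5 + 1296 - 648\right) = -3253 - 653 = -3906$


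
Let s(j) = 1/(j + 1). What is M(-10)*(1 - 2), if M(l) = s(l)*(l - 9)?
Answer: -19/9 ≈ -2.1111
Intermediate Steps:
s(j) = 1/(1 + j)
M(l) = (-9 + l)/(1 + l) (M(l) = (l - 9)/(1 + l) = (-9 + l)/(1 + l))
M(-10)*(1 - 2) = ((-9 - 10)/(1 - 10))*(1 - 2) = (-19/(-9))*(-1) = -⅑*(-19)*(-1) = (19/9)*(-1) = -19/9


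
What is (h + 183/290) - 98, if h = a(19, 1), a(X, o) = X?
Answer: -22727/290 ≈ -78.369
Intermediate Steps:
h = 19
(h + 183/290) - 98 = (19 + 183/290) - 98 = 5693/290 - 98 = -22727/290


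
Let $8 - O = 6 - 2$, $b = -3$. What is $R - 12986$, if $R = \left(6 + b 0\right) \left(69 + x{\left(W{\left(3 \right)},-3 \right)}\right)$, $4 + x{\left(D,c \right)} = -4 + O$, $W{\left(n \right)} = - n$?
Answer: $-12596$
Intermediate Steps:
$O = 4$ ($O = 8 - \left(6 - 2\right) = 8 - 4 = 4$)
$x{\left(D,c \right)} = -4$ ($x{\left(D,c \right)} = -4 + \left(-4 + 4\right) = -4 + 0 = -4$)
$R = 390$ ($R = \left(6 - 0\right) \left(69 - 4\right) = \left(6 + 0\right) 65 = 6 \cdot 65 = 390$)
$R - 12986 = 390 - 12986 = -12596$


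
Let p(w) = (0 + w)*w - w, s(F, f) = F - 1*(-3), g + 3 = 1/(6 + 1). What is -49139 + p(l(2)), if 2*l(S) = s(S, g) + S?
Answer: -196521/4 ≈ -49130.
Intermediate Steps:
g = -20/7 (g = -3 + 1/(6 + 1) = -3 + 1/7 = -20/7 ≈ -2.8571)
s(F, f) = 3 + F (s(F, f) = F + 3 = 3 + F)
l(S) = 3/2 + S (l(S) = ((3 + S) + S)/2 = (3 + 2*S)/2 = 3/2 + S)
p(w) = w**2 - w (p(w) = w*w - w = w**2 - w)
-49139 + p(l(2)) = -49139 + (3/2 + 2)*(-1 + (3/2 + 2)) = -49139 + 7*(-1 + 7/2)/2 = -49139 + (7/2)*(5/2) = -49139 + 35/4 = -196521/4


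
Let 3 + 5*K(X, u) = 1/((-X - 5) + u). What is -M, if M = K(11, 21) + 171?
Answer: -4261/25 ≈ -170.44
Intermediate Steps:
K(X, u) = -⅗ + 1/(5*(-5 + u - X)) (K(X, u) = -⅗ + 1/(5*((-X - 5) + u)) = -⅗ + 1/(5*((-5 - X) + u)) = -⅗ + 1/(5*(-5 + u - X)))
M = 4261/25 (M = (-16 - 3*11 + 3*21)/(5*(5 + 11 - 1*21)) + 171 = (-16 - 33 + 63)/(5*(5 + 11 - 21)) + 171 = (⅕)*14/(-5) + 171 = (⅕)*(-⅕)*14 + 171 = -14/25 + 171 = 4261/25 ≈ 170.44)
-M = -1*4261/25 = -4261/25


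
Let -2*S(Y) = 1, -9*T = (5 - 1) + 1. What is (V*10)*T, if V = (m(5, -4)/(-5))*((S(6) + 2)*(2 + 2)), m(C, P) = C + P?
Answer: 20/3 ≈ 6.6667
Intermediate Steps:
T = -5/9 (T = -((5 - 1) + 1)/9 = -(4 + 1)/9 = -⅑*5 = -5/9 ≈ -0.55556)
S(Y) = -½ (S(Y) = -½*1 = -½)
V = -6/5 (V = ((5 - 4)/(-5))*((-½ + 2)*(2 + 2)) = (1*(-⅕))*((3/2)*4) = -⅕*6 = -6/5 ≈ -1.2000)
(V*10)*T = -6/5*10*(-5/9) = -12*(-5/9) = 20/3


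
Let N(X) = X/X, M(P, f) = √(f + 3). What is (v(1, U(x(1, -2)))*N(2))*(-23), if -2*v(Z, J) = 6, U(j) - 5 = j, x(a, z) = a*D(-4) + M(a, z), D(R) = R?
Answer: 69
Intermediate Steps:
M(P, f) = √(3 + f)
x(a, z) = √(3 + z) - 4*a (x(a, z) = a*(-4) + √(3 + z) = -4*a + √(3 + z) = √(3 + z) - 4*a)
U(j) = 5 + j
v(Z, J) = -3 (v(Z, J) = -½*6 = -3)
N(X) = 1
(v(1, U(x(1, -2)))*N(2))*(-23) = -3*1*(-23) = -3*(-23) = 69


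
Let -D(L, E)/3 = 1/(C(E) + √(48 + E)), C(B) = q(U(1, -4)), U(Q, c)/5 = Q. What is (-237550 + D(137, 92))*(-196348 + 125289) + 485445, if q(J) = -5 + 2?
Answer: 2211352806776/131 + 426354*√35/131 ≈ 1.6881e+10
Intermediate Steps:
U(Q, c) = 5*Q
q(J) = -3
C(B) = -3
D(L, E) = -3/(-3 + √(48 + E))
(-237550 + D(137, 92))*(-196348 + 125289) + 485445 = (-237550 - 3/(-3 + √(48 + 92)))*(-196348 + 125289) + 485445 = (-237550 - 3/(-3 + √140))*(-71059) + 485445 = (-237550 - 3/(-3 + 2*√35))*(-71059) + 485445 = (16880065450 + 213177/(-3 + 2*√35)) + 485445 = 16880550895 + 213177/(-3 + 2*√35)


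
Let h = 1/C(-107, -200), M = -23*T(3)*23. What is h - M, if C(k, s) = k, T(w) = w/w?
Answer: 56602/107 ≈ 528.99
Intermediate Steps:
T(w) = 1
M = -529 (M = -23*1*23 = -23*23 = -529)
h = -1/107 (h = 1/(-107) = -1/107 ≈ -0.0093458)
h - M = -1/107 - 1*(-529) = -1/107 + 529 = 56602/107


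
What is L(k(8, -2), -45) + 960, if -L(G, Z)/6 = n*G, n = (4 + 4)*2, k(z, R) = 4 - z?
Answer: 1344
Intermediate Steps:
n = 16 (n = 8*2 = 16)
L(G, Z) = -96*G
L(k(8, -2), -45) + 960 = -96*(4 - 1*8) + 960 = -96*(4 - 8) + 960 = -96*(-4) + 960 = 384 + 960 = 1344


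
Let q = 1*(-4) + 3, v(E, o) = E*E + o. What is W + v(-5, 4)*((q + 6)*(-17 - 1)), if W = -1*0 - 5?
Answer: -2615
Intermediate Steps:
v(E, o) = o + E² (v(E, o) = E² + o = o + E²)
q = -1 (q = -4 + 3 = -1)
W = -5 (W = 0 - 5 = -5)
W + v(-5, 4)*((q + 6)*(-17 - 1)) = -5 + (4 + (-5)²)*((-1 + 6)*(-17 - 1)) = -5 + (4 + 25)*(5*(-18)) = -5 + 29*(-90) = -5 - 2610 = -2615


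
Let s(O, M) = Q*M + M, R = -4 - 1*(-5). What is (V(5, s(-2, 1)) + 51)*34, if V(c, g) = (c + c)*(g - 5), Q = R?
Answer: 714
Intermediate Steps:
R = 1 (R = -4 + 5 = 1)
Q = 1
s(O, M) = 2*M (s(O, M) = 1*M + M = M + M = 2*M)
V(c, g) = 2*c*(-5 + g) (V(c, g) = (2*c)*(-5 + g) = 2*c*(-5 + g))
(V(5, s(-2, 1)) + 51)*34 = (2*5*(-5 + 2*1) + 51)*34 = (2*5*(-5 + 2) + 51)*34 = (2*5*(-3) + 51)*34 = (-30 + 51)*34 = 21*34 = 714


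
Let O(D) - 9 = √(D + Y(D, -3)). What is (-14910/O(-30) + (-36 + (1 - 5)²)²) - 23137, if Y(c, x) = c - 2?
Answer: 3*(-7579*√62 + 73181*I)/(√62 - 9*I) ≈ -23675.0 + 820.99*I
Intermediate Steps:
Y(c, x) = -2 + c
O(D) = 9 + √(-2 + 2*D) (O(D) = 9 + √(D + (-2 + D)) = 9 + √(-2 + 2*D))
(-14910/O(-30) + (-36 + (1 - 5)²)²) - 23137 = (-14910/(9 + √(-2 + 2*(-30))) + (-36 + (1 - 5)²)²) - 23137 = (-14910/(9 + √(-2 - 60)) + (-36 + (-4)²)²) - 23137 = (-14910/(9 + √(-62)) + (-36 + 16)²) - 23137 = (-14910/(9 + I*√62) + (-20)²) - 23137 = (-14910/(9 + I*√62) + 400) - 23137 = (400 - 14910/(9 + I*√62)) - 23137 = -22737 - 14910/(9 + I*√62)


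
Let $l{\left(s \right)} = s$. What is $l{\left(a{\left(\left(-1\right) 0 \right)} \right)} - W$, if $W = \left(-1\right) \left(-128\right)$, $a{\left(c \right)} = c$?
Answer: $-128$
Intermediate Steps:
$W = 128$
$l{\left(a{\left(\left(-1\right) 0 \right)} \right)} - W = \left(-1\right) 0 - 128 = 0 - 128 = -128$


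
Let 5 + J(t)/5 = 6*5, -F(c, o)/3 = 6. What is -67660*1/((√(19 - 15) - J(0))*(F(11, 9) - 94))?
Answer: -16915/3444 ≈ -4.9114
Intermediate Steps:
F(c, o) = -18 (F(c, o) = -3*6 = -18)
J(t) = 125 (J(t) = -25 + 5*(6*5) = -25 + 5*30 = -25 + 150 = 125)
-67660*1/((√(19 - 15) - J(0))*(F(11, 9) - 94)) = -67660*1/((-18 - 94)*(√(19 - 15) - 1*125)) = -67660*(-1/(112*(√4 - 125))) = -67660*(-1/(112*(2 - 125))) = -67660/((-123*(-112))) = -67660/13776 = -67660*1/13776 = -16915/3444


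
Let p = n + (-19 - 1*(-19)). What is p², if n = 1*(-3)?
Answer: 9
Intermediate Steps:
n = -3
p = -3 (p = -3 + (-19 - 1*(-19)) = -3 + (-19 + 19) = -3 + 0 = -3)
p² = (-3)² = 9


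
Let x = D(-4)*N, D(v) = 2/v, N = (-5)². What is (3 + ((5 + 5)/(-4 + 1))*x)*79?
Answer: 10586/3 ≈ 3528.7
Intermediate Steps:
N = 25
x = -25/2 (x = (2/(-4))*25 = (2*(-¼))*25 = -½*25 = -25/2 ≈ -12.500)
(3 + ((5 + 5)/(-4 + 1))*x)*79 = (3 + ((5 + 5)/(-4 + 1))*(-25/2))*79 = (3 + (10/(-3))*(-25/2))*79 = (3 + (10*(-⅓))*(-25/2))*79 = (3 - 10/3*(-25/2))*79 = (3 + 125/3)*79 = (134/3)*79 = 10586/3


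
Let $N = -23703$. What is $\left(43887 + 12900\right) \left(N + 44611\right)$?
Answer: $1187302596$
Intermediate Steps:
$\left(43887 + 12900\right) \left(N + 44611\right) = \left(43887 + 12900\right) \left(-23703 + 44611\right) = 56787 \cdot 20908 = 1187302596$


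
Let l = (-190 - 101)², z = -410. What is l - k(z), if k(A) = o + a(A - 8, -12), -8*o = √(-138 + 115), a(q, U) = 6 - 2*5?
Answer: 84685 + I*√23/8 ≈ 84685.0 + 0.59948*I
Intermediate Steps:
a(q, U) = -4 (a(q, U) = 6 - 10 = -4)
l = 84681 (l = (-291)² = 84681)
o = -I*√23/8 (o = -√(-138 + 115)/8 = -I*√23/8 ≈ -0.59948*I)
k(A) = -4 - I*√23/8 (k(A) = -I*√23/8 - 4 = -4 - I*√23/8)
l - k(z) = 84681 - (-4 - I*√23/8) = 84681 + (4 + I*√23/8) = 84685 + I*√23/8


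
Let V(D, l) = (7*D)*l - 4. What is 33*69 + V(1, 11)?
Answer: 2350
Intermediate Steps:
V(D, l) = -4 + 7*D*l (V(D, l) = 7*D*l - 4 = -4 + 7*D*l)
33*69 + V(1, 11) = 33*69 + (-4 + 7*1*11) = 2277 + (-4 + 77) = 2277 + 73 = 2350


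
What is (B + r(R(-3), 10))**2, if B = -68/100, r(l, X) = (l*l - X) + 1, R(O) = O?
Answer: 289/625 ≈ 0.46240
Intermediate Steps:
r(l, X) = 1 + l**2 - X (r(l, X) = (l**2 - X) + 1 = 1 + l**2 - X)
B = -17/25 (B = -68*1/100 = -17/25 ≈ -0.68000)
(B + r(R(-3), 10))**2 = (-17/25 + (1 + (-3)**2 - 1*10))**2 = (-17/25 + (1 + 9 - 10))**2 = (-17/25 + 0)**2 = (-17/25)**2 = 289/625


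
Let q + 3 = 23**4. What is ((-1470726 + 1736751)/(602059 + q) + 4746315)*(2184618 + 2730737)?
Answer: 20574502368960780900/881897 ≈ 2.3330e+13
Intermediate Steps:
q = 279838 (q = -3 + 23**4 = -3 + 279841 = 279838)
((-1470726 + 1736751)/(602059 + q) + 4746315)*(2184618 + 2730737) = ((-1470726 + 1736751)/(602059 + 279838) + 4746315)*(2184618 + 2730737) = (266025/881897 + 4746315)*4915355 = (4185761225580/881897)*4915355 = 20574502368960780900/881897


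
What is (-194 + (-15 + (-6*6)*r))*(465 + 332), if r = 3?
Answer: -252649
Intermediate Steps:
(-194 + (-15 + (-6*6)*r))*(465 + 332) = (-194 + (-15 - 6*6*3))*(465 + 332) = (-194 + (-15 - 36*3))*797 = (-194 + (-15 - 108))*797 = (-194 - 123)*797 = -317*797 = -252649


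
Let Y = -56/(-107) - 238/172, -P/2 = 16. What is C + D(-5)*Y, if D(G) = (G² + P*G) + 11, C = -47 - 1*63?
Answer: -1281976/4601 ≈ -278.63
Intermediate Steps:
P = -32 (P = -2*16 = -32)
C = -110 (C = -47 - 63 = -110)
D(G) = 11 + G² - 32*G (D(G) = (G² - 32*G) + 11 = 11 + G² - 32*G)
Y = -7917/9202 (Y = -56*(-1/107) - 238*1/172 = 56/107 - 119/86 = -7917/9202 ≈ -0.86036)
C + D(-5)*Y = -110 + (11 + (-5)² - 32*(-5))*(-7917/9202) = -110 + (11 + 25 + 160)*(-7917/9202) = -110 + 196*(-7917/9202) = -110 - 775866/4601 = -1281976/4601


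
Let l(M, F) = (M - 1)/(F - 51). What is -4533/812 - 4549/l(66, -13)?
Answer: 236107787/52780 ≈ 4473.4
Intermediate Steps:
l(M, F) = (-1 + M)/(-51 + F)
-4533/812 - 4549/l(66, -13) = -4533/812 - 4549*(-51 - 13)/(-1 + 66) = -4533*1/812 - 4549/(65/(-64)) = -4533/812 - 4549/((-1/64*65)) = -4533/812 - 4549/(-65/64) = -4533/812 - 4549*(-64/65) = -4533/812 + 291136/65 = 236107787/52780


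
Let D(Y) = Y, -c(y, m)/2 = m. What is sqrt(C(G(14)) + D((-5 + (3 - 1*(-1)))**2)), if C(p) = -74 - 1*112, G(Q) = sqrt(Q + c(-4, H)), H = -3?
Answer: I*sqrt(185) ≈ 13.601*I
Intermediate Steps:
c(y, m) = -2*m
G(Q) = sqrt(6 + Q) (G(Q) = sqrt(Q - 2*(-3)) = sqrt(Q + 6) = sqrt(6 + Q))
C(p) = -186 (C(p) = -74 - 112 = -186)
sqrt(C(G(14)) + D((-5 + (3 - 1*(-1)))**2)) = sqrt(-186 + (-5 + (3 - 1*(-1)))**2) = sqrt(-186 + (-5 + (3 + 1))**2) = sqrt(-186 + (-5 + 4)**2) = sqrt(-186 + (-1)**2) = sqrt(-186 + 1) = sqrt(-185) = I*sqrt(185)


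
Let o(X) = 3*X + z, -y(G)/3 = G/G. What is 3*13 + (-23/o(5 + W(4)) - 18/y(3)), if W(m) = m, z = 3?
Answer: 1327/30 ≈ 44.233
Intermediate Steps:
y(G) = -3 (y(G) = -3*G/G = -3*1 = -3)
o(X) = 3 + 3*X (o(X) = 3*X + 3 = 3 + 3*X)
3*13 + (-23/o(5 + W(4)) - 18/y(3)) = 3*13 + (-23/(3 + 3*(5 + 4)) - 18/(-3)) = 39 + (-23/(3 + 3*9) - 18*(-⅓)) = 39 + (-23/(3 + 27) + 6) = 39 + (-23/30 + 6) = 39 + 157/30 = 1327/30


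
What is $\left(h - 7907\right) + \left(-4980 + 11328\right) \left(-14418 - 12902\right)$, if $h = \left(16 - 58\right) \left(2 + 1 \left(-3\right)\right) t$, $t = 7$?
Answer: $-173434973$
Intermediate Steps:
$h = 294$ ($h = \left(16 - 58\right) \left(2 + 1 \left(-3\right)\right) 7 = - 42 \left(2 - 3\right) 7 = - 42 \left(\left(-1\right) 7\right) = \left(-42\right) \left(-7\right) = 294$)
$\left(h - 7907\right) + \left(-4980 + 11328\right) \left(-14418 - 12902\right) = \left(294 - 7907\right) + \left(-4980 + 11328\right) \left(-14418 - 12902\right) = -7613 + 6348 \left(-27320\right) = -7613 - 173427360 = -173434973$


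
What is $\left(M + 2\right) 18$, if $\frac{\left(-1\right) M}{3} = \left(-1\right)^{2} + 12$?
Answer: $-666$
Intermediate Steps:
$M = -39$ ($M = - 3 \left(\left(-1\right)^{2} + 12\right) = - 3 \left(1 + 12\right) = \left(-3\right) 13 = -39$)
$\left(M + 2\right) 18 = \left(-39 + 2\right) 18 = \left(-37\right) 18 = -666$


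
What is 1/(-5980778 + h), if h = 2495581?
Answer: -1/3485197 ≈ -2.8693e-7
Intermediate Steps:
1/(-5980778 + h) = 1/(-5980778 + 2495581) = 1/(-3485197) = -1/3485197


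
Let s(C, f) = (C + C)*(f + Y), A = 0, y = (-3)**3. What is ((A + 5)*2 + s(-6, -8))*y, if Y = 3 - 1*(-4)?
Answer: -594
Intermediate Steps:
y = -27
Y = 7 (Y = 3 + 4 = 7)
s(C, f) = 2*C*(7 + f) (s(C, f) = (C + C)*(f + 7) = (2*C)*(7 + f) = 2*C*(7 + f))
((A + 5)*2 + s(-6, -8))*y = ((0 + 5)*2 + 2*(-6)*(7 - 8))*(-27) = (5*2 + 2*(-6)*(-1))*(-27) = (10 + 12)*(-27) = 22*(-27) = -594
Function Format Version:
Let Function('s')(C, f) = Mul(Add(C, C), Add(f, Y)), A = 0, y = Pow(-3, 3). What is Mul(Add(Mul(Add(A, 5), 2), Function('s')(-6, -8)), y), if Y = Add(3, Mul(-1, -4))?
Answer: -594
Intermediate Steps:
y = -27
Y = 7 (Y = Add(3, 4) = 7)
Function('s')(C, f) = Mul(2, C, Add(7, f)) (Function('s')(C, f) = Mul(Add(C, C), Add(f, 7)) = Mul(Mul(2, C), Add(7, f)) = Mul(2, C, Add(7, f)))
Mul(Add(Mul(Add(A, 5), 2), Function('s')(-6, -8)), y) = Mul(Add(Mul(Add(0, 5), 2), Mul(2, -6, Add(7, -8))), -27) = Mul(Add(Mul(5, 2), Mul(2, -6, -1)), -27) = Mul(Add(10, 12), -27) = Mul(22, -27) = -594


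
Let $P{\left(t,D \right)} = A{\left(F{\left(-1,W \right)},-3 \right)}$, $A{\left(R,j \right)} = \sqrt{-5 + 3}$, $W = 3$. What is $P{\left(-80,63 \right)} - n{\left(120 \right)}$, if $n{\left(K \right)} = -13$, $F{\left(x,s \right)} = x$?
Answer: $13 + i \sqrt{2} \approx 13.0 + 1.4142 i$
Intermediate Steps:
$A{\left(R,j \right)} = i \sqrt{2}$ ($A{\left(R,j \right)} = \sqrt{-2} = i \sqrt{2}$)
$P{\left(t,D \right)} = i \sqrt{2}$
$P{\left(-80,63 \right)} - n{\left(120 \right)} = i \sqrt{2} - -13 = i \sqrt{2} + 13 = 13 + i \sqrt{2}$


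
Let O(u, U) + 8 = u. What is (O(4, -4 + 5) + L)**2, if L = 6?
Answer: 4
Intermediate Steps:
O(u, U) = -8 + u
(O(4, -4 + 5) + L)**2 = ((-8 + 4) + 6)**2 = (-4 + 6)**2 = 2**2 = 4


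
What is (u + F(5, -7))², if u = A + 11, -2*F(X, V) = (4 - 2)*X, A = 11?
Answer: 289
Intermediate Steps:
F(X, V) = -X (F(X, V) = -(4 - 2)*X/2 = -X)
u = 22 (u = 11 + 11 = 22)
(u + F(5, -7))² = (22 - 1*5)² = (22 - 5)² = 17² = 289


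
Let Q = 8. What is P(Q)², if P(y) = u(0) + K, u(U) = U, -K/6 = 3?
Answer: 324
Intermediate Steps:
K = -18 (K = -6*3 = -18)
P(y) = -18 (P(y) = 0 - 18 = -18)
P(Q)² = (-18)² = 324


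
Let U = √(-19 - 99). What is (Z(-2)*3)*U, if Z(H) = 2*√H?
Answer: -12*√59 ≈ -92.174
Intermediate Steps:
U = I*√118 (U = √(-118) = I*√118 ≈ 10.863*I)
(Z(-2)*3)*U = ((2*√(-2))*3)*(I*√118) = ((2*(I*√2))*3)*(I*√118) = ((2*I*√2)*3)*(I*√118) = (6*I*√2)*(I*√118) = -12*√59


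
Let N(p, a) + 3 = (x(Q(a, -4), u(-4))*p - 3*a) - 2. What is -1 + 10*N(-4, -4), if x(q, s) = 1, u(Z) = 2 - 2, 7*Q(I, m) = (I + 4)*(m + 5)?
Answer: 29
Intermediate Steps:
Q(I, m) = (4 + I)*(5 + m)/7 (Q(I, m) = ((I + 4)*(m + 5))/7 = ((4 + I)*(5 + m))/7 = (4 + I)*(5 + m)/7)
u(Z) = 0
N(p, a) = -5 + p - 3*a (N(p, a) = -3 + ((1*p - 3*a) - 2) = -3 + ((p - 3*a) - 2) = -3 + (-2 + p - 3*a) = -5 + p - 3*a)
-1 + 10*N(-4, -4) = -1 + 10*(-5 - 4 - 3*(-4)) = -1 + 10*(-5 - 4 + 12) = -1 + 10*3 = -1 + 30 = 29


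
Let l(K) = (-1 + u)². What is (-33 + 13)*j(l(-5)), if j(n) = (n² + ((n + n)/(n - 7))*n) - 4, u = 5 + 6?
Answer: -18992560/93 ≈ -2.0422e+5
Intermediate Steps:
u = 11
l(K) = 100 (l(K) = (-1 + 11)² = 10² = 100)
j(n) = -4 + n² + 2*n²/(-7 + n) (j(n) = (n² + ((2*n)/(-7 + n))*n) - 4 = (n² + (2*n/(-7 + n))*n) - 4 = (n² + 2*n²/(-7 + n)) - 4 = -4 + n² + 2*n²/(-7 + n))
(-33 + 13)*j(l(-5)) = (-33 + 13)*((28 + 100³ - 5*100² - 4*100)/(-7 + 100)) = -20*(28 + 1000000 - 5*10000 - 400)/93 = -20*(28 + 1000000 - 50000 - 400)/93 = -20*949628/93 = -18992560/93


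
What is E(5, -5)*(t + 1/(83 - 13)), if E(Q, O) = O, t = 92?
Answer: -6441/14 ≈ -460.07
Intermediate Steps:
E(5, -5)*(t + 1/(83 - 13)) = -5*(92 + 1/(83 - 13)) = -5*(92 + 1/70) = -5*6441/70 = -6441/14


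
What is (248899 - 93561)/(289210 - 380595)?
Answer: -155338/91385 ≈ -1.6998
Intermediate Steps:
(248899 - 93561)/(289210 - 380595) = 155338/(-91385) = 155338*(-1/91385) = -155338/91385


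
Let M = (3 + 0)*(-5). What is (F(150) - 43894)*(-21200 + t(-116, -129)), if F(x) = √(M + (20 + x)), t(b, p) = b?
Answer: 935644504 - 21316*√155 ≈ 9.3538e+8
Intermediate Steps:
M = -15 (M = 3*(-5) = -15)
F(x) = √(5 + x) (F(x) = √(-15 + (20 + x)) = √(5 + x))
(F(150) - 43894)*(-21200 + t(-116, -129)) = (√(5 + 150) - 43894)*(-21200 - 116) = (√155 - 43894)*(-21316) = (-43894 + √155)*(-21316) = 935644504 - 21316*√155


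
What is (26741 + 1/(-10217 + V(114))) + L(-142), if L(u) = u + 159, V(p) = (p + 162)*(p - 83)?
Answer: 44445037/1661 ≈ 26758.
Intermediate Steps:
V(p) = (-83 + p)*(162 + p) (V(p) = (162 + p)*(-83 + p) = (-83 + p)*(162 + p))
L(u) = 159 + u
(26741 + 1/(-10217 + V(114))) + L(-142) = (26741 + 1/(-10217 + (-13446 + 114² + 79*114))) + (159 - 142) = (26741 + 1/(-10217 + (-13446 + 12996 + 9006))) + 17 = (26741 + 1/(-10217 + 8556)) + 17 = (26741 + 1/(-1661)) + 17 = (26741 - 1/1661) + 17 = 44416800/1661 + 17 = 44445037/1661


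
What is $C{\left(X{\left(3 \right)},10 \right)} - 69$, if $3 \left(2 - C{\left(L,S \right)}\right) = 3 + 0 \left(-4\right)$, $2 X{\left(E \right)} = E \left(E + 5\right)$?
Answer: $-68$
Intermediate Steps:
$X{\left(E \right)} = \frac{E \left(5 + E\right)}{2}$ ($X{\left(E \right)} = \frac{E \left(E + 5\right)}{2} = \frac{E \left(5 + E\right)}{2}$)
$C{\left(L,S \right)} = 1$ ($C{\left(L,S \right)} = 2 - \frac{3 + 0 \left(-4\right)}{3} = 2 - \frac{3 + 0}{3} = 2 - 1 = 1$)
$C{\left(X{\left(3 \right)},10 \right)} - 69 = 1 - 69 = -68$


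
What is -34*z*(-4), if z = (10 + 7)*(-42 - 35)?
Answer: -178024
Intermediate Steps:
z = -1309 (z = 17*(-77) = -1309)
-34*z*(-4) = -34*(-1309)*(-4) = 44506*(-4) = -178024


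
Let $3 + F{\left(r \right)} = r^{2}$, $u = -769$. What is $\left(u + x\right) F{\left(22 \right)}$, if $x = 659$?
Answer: $-52910$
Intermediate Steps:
$F{\left(r \right)} = -3 + r^{2}$
$\left(u + x\right) F{\left(22 \right)} = \left(-769 + 659\right) \left(-3 + 22^{2}\right) = - 110 \left(-3 + 484\right) = \left(-110\right) 481 = -52910$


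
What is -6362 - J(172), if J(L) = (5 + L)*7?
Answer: -7601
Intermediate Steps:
J(L) = 35 + 7*L
-6362 - J(172) = -6362 - (35 + 7*172) = -6362 - (35 + 1204) = -6362 - 1*1239 = -6362 - 1239 = -7601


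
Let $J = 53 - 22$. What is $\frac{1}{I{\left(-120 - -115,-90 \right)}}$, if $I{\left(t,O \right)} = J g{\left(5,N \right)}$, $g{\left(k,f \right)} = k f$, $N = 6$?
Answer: $\frac{1}{930} \approx 0.0010753$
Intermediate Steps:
$J = 31$
$g{\left(k,f \right)} = f k$
$I{\left(t,O \right)} = 930$ ($I{\left(t,O \right)} = 31 \cdot 6 \cdot 5 = 31 \cdot 30 = 930$)
$\frac{1}{I{\left(-120 - -115,-90 \right)}} = \frac{1}{930}$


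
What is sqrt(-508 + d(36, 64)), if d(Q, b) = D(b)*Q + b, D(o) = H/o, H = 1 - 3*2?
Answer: I*sqrt(7149)/4 ≈ 21.138*I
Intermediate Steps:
H = -5 (H = 1 - 6 = -5)
D(o) = -5/o
d(Q, b) = b - 5*Q/b (d(Q, b) = (-5/b)*Q + b = -5*Q/b + b = b - 5*Q/b)
sqrt(-508 + d(36, 64)) = sqrt(-508 + (64 - 5*36/64)) = sqrt(-508 + (64 - 5*36*1/64)) = sqrt(-508 + (64 - 45/16)) = sqrt(-508 + 979/16) = sqrt(-7149/16) = I*sqrt(7149)/4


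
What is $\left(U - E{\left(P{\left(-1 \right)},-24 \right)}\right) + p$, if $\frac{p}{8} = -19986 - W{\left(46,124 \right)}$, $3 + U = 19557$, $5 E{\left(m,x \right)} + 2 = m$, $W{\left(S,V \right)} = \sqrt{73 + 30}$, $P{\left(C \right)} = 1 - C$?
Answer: $-140334 - 8 \sqrt{103} \approx -1.4042 \cdot 10^{5}$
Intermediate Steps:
$W{\left(S,V \right)} = \sqrt{103}$
$E{\left(m,x \right)} = - \frac{2}{5} + \frac{m}{5}$
$U = 19554$ ($U = -3 + 19557 = 19554$)
$p = -159888 - 8 \sqrt{103}$ ($p = 8 \left(-19986 - \sqrt{103}\right) = -159888 - 8 \sqrt{103} \approx -1.5997 \cdot 10^{5}$)
$\left(U - E{\left(P{\left(-1 \right)},-24 \right)}\right) + p = \left(19554 - \left(- \frac{2}{5} + \frac{1 - -1}{5}\right)\right) - \left(159888 + 8 \sqrt{103}\right) = \left(19554 - \left(- \frac{2}{5} + \frac{1 + 1}{5}\right)\right) - \left(159888 + 8 \sqrt{103}\right) = \left(19554 - \left(- \frac{2}{5} + \frac{1}{5} \cdot 2\right)\right) - \left(159888 + 8 \sqrt{103}\right) = \left(19554 - \left(- \frac{2}{5} + \frac{2}{5}\right)\right) - \left(159888 + 8 \sqrt{103}\right) = \left(19554 - 0\right) - \left(159888 + 8 \sqrt{103}\right) = \left(19554 + 0\right) - \left(159888 + 8 \sqrt{103}\right) = 19554 - \left(159888 + 8 \sqrt{103}\right) = -140334 - 8 \sqrt{103}$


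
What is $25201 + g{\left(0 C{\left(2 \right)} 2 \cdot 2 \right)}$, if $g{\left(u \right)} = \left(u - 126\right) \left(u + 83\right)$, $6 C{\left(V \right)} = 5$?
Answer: $14743$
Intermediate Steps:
$C{\left(V \right)} = \frac{5}{6}$ ($C{\left(V \right)} = \frac{1}{6} \cdot 5 = \frac{5}{6}$)
$g{\left(u \right)} = \left(-126 + u\right) \left(83 + u\right)$
$25201 + g{\left(0 C{\left(2 \right)} 2 \cdot 2 \right)} = 25201 - \left(10458 + 0 + 43 \cdot 0 \cdot \frac{5}{6} \cdot 2 \cdot 2\right) = 25201 - \left(10458 + 0 + 43 \cdot 0 \cdot 4\right) = 25201 - \left(10458 - 0^{2}\right) = 25201 + \left(-10458 + 0 + 0\right) = 25201 - 10458 = 14743$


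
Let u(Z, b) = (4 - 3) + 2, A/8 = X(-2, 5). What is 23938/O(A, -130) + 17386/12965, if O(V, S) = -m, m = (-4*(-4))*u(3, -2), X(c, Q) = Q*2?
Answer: -154760821/311160 ≈ -497.37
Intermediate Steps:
X(c, Q) = 2*Q
A = 80 (A = 8*(2*5) = 8*10 = 80)
u(Z, b) = 3 (u(Z, b) = 1 + 2 = 3)
m = 48 (m = -4*(-4)*3 = 16*3 = 48)
O(V, S) = -48 (O(V, S) = -1*48 = -48)
23938/O(A, -130) + 17386/12965 = 23938/(-48) + 17386/12965 = 23938*(-1/48) + 17386*(1/12965) = -11969/24 + 17386/12965 = -154760821/311160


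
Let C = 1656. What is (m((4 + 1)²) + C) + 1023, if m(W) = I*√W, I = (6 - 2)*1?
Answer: 2699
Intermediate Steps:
I = 4 (I = 4*1 = 4)
m(W) = 4*√W
(m((4 + 1)²) + C) + 1023 = (4*√((4 + 1)²) + 1656) + 1023 = (4*√(5²) + 1656) + 1023 = (4*√25 + 1656) + 1023 = (4*5 + 1656) + 1023 = (20 + 1656) + 1023 = 1676 + 1023 = 2699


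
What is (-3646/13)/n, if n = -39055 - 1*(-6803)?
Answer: 1823/209638 ≈ 0.0086959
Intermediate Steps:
n = -32252 (n = -39055 + 6803 = -32252)
(-3646/13)/n = (-3646/13)/(-32252) = ((1/13)*(-3646))*(-1/32252) = -3646/13*(-1/32252) = 1823/209638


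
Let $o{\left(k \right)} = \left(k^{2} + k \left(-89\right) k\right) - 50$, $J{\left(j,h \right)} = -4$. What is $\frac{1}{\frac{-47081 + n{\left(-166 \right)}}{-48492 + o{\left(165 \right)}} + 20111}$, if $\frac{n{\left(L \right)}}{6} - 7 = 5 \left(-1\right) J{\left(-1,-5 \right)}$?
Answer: $\frac{2444342}{49158208881} \approx 4.9724 \cdot 10^{-5}$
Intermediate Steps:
$o{\left(k \right)} = -50 - 88 k^{2}$ ($o{\left(k \right)} = \left(k^{2} + - 89 k k\right) - 50 = \left(k^{2} - 89 k^{2}\right) - 50 = - 88 k^{2} - 50 = -50 - 88 k^{2}$)
$n{\left(L \right)} = 162$ ($n{\left(L \right)} = 42 + 6 \cdot 5 \left(-1\right) \left(-4\right) = 42 + 6 \left(\left(-5\right) \left(-4\right)\right) = 42 + 6 \cdot 20 = 42 + 120 = 162$)
$\frac{1}{\frac{-47081 + n{\left(-166 \right)}}{-48492 + o{\left(165 \right)}} + 20111} = \frac{1}{\frac{-47081 + 162}{-48492 - \left(50 + 88 \cdot 165^{2}\right)} + 20111} = \frac{1}{- \frac{46919}{-48492 - 2395850} + 20111} = \frac{1}{- \frac{46919}{-2444342} + 20111} = \frac{1}{\left(-46919\right) \left(- \frac{1}{2444342}\right) + 20111} = \frac{1}{\frac{46919}{2444342} + 20111} = \frac{1}{\frac{49158208881}{2444342}} = \frac{2444342}{49158208881}$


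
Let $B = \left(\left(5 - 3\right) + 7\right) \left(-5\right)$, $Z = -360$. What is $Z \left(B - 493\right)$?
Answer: $193680$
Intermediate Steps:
$B = -45$ ($B = \left(2 + 7\right) \left(-5\right) = 9 \left(-5\right) = -45$)
$Z \left(B - 493\right) = - 360 \left(-45 - 493\right) = \left(-360\right) \left(-538\right) = 193680$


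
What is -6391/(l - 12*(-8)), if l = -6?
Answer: -6391/90 ≈ -71.011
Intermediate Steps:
-6391/(l - 12*(-8)) = -6391/(-6 - 12*(-8)) = -6391/(-6 + 96) = -6391/90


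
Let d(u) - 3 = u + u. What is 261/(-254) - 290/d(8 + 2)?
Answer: -79663/5842 ≈ -13.636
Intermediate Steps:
d(u) = 3 + 2*u (d(u) = 3 + (u + u) = 3 + 2*u)
261/(-254) - 290/d(8 + 2) = 261/(-254) - 290/(3 + 2*(8 + 2)) = 261*(-1/254) - 290/(3 + 2*10) = -261/254 - 290/(3 + 20) = -261/254 - 290/23 = -79663/5842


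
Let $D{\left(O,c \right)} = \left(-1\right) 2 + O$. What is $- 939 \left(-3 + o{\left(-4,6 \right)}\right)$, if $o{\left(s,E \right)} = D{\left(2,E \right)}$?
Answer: $2817$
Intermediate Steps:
$D{\left(O,c \right)} = -2 + O$
$o{\left(s,E \right)} = 0$ ($o{\left(s,E \right)} = -2 + 2 = 0$)
$- 939 \left(-3 + o{\left(-4,6 \right)}\right) = - 939 \left(-3 + 0\right) = \left(-939\right) \left(-3\right) = 2817$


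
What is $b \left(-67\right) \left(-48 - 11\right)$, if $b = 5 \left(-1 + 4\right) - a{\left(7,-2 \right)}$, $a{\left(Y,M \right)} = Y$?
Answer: $31624$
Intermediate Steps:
$b = 8$ ($b = 5 \left(-1 + 4\right) - 7 = 5 \cdot 3 - 7 = 15 - 7 = 8$)
$b \left(-67\right) \left(-48 - 11\right) = 8 \left(-67\right) \left(-48 - 11\right) = \left(-536\right) \left(-59\right) = 31624$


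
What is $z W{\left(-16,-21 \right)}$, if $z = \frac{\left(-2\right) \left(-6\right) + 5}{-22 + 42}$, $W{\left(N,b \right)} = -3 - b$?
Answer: $\frac{153}{10} \approx 15.3$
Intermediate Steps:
$z = \frac{17}{20}$ ($z = \frac{12 + 5}{20} = 17 \cdot \frac{1}{20} = \frac{17}{20} \approx 0.85$)
$z W{\left(-16,-21 \right)} = \frac{17 \left(-3 - -21\right)}{20} = \frac{17 \left(-3 + 21\right)}{20} = \frac{17}{20} \cdot 18 = \frac{153}{10}$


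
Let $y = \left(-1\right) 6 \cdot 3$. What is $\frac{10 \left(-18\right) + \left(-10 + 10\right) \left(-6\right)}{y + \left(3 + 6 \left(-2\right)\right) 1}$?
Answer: $\frac{20}{3} \approx 6.6667$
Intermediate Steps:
$y = -18$ ($y = \left(-6\right) 3 = -18$)
$\frac{10 \left(-18\right) + \left(-10 + 10\right) \left(-6\right)}{y + \left(3 + 6 \left(-2\right)\right) 1} = \frac{10 \left(-18\right) + \left(-10 + 10\right) \left(-6\right)}{-18 + \left(3 + 6 \left(-2\right)\right) 1} = \frac{-180 + 0 \left(-6\right)}{-18 + \left(3 - 12\right) 1} = \frac{-180 + 0}{-18 - 9} = - \frac{180}{-18 - 9} = - \frac{180}{-27} = \left(-180\right) \left(- \frac{1}{27}\right) = \frac{20}{3}$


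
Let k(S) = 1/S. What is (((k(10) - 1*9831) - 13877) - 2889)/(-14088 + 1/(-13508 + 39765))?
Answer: 6983548033/3699086150 ≈ 1.8879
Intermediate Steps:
(((k(10) - 1*9831) - 13877) - 2889)/(-14088 + 1/(-13508 + 39765)) = (((1/10 - 1*9831) - 13877) - 2889)/(-14088 + 1/(-13508 + 39765)) = (((⅒ - 9831) - 13877) - 2889)/(-14088 + 1/26257) = ((-98309/10 - 13877) - 2889)/(-14088 + 1/26257) = (-237079/10 - 2889)/(-369908615/26257) = -265969/10*(-26257/369908615) = 6983548033/3699086150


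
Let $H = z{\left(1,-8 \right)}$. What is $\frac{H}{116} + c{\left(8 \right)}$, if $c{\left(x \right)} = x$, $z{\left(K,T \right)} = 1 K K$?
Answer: $\frac{929}{116} \approx 8.0086$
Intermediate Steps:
$z{\left(K,T \right)} = K^{2}$ ($z{\left(K,T \right)} = K K = K^{2}$)
$H = 1$ ($H = 1^{2} = 1$)
$\frac{H}{116} + c{\left(8 \right)} = \frac{1}{116} \cdot 1 + 8 = \frac{1}{116} + 8 = \frac{929}{116}$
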